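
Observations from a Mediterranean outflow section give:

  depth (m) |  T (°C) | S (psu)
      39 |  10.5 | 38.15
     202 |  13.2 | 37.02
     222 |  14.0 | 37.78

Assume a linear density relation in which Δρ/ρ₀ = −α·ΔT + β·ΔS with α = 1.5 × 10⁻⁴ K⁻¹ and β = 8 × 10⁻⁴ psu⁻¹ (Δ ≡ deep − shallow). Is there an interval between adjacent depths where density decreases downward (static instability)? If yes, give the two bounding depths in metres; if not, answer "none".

39–202 m

Evaluate Δρ/ρ₀ = −αΔT + βΔS across each adjacent pair:
  39–202 m: −αΔT+βΔS = −(1.5 × 10⁻⁴)(+2.7)+(8 × 10⁻⁴)(-1.13) = -1.3 × 10⁻³ → UNSTABLE
  202–222 m: −αΔT+βΔS = −(1.5 × 10⁻⁴)(+0.8)+(8 × 10⁻⁴)(+0.76) = 4.9 × 10⁻⁴ → stable
The 39–202 m interval has Δρ < 0: lighter water underlies denser water.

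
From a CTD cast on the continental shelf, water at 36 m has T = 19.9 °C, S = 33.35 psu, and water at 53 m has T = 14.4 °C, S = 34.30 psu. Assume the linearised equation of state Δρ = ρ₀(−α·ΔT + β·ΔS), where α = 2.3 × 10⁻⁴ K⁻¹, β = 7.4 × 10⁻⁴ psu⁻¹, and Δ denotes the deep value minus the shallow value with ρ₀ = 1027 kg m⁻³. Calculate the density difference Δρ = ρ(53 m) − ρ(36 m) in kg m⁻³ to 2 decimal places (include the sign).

+2.02 kg m⁻³

ΔT = -5.5 K, ΔS = +0.95 psu (deep − shallow).
Δρ/ρ₀ = −(2.3 × 10⁻⁴)(-5.5) + (7.4 × 10⁻⁴)(+0.95) = 1.968 × 10⁻³.
Δρ = 1027 × (1.968 × 10⁻³) = +2.02 kg m⁻³.
Positive Δρ: denser below, stable.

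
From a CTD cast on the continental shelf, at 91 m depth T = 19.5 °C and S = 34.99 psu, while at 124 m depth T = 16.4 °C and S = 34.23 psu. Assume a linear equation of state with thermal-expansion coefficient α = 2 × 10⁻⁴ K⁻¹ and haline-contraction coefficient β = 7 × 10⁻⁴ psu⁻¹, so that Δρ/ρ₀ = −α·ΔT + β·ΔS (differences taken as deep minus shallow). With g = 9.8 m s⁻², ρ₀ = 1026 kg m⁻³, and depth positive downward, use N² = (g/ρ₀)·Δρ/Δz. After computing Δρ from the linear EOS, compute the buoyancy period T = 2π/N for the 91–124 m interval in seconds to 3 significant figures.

1.23 × 10³ s

ΔT = -3.1 K, ΔS = -0.76 psu (deep − shallow).
Δρ/ρ₀ = −αΔT + βΔS = 6.20 × 10⁻⁴ − 5.32 × 10⁻⁴ = 8.80 × 10⁻⁵, so Δρ ≈ 0.09029 kg m⁻³.
N² = (g/ρ₀)·Δρ/Δz = g·(Δρ/ρ₀)/Δz = 9.8 × 8.80 × 10⁻⁵ / 33 = 2.6133 × 10⁻⁵ s⁻².
N = √(2.6133 × 10⁻⁵) = 5.1120 × 10⁻³ rad s⁻¹ → T = 2π/N = 1.2291 × 10³ s ≈ 1.23 × 10³ s.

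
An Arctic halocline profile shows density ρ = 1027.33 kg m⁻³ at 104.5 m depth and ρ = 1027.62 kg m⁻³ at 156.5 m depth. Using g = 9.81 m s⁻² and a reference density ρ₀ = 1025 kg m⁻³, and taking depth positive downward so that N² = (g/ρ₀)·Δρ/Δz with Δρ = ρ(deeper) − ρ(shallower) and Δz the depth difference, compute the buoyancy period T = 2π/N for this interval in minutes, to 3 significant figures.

Δρ = 1027.62 − 1027.33 = 0.29 kg m⁻³ over Δz = 156.5 − 104.5 = 52 m.
N² = (9.81/1025) × (0.29/52) = 5.3375 × 10⁻⁵ s⁻².
N = √(5.3375 × 10⁻⁵) = 7.3058 × 10⁻³ rad s⁻¹, so T = 2π/N = 860.03 s = 14.334 min ≈ 14.3 min.
Since Δρ > 0 the layer is stably stratified.

14.3 min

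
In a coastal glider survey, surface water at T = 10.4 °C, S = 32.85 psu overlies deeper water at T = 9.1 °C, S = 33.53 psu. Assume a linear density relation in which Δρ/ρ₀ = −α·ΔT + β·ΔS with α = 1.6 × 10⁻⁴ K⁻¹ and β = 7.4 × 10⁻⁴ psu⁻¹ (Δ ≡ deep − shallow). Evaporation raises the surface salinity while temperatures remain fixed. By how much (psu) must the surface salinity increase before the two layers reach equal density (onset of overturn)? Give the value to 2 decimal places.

Neutral buoyancy requires −α(T_deep − T_surf) + β(S_deep − S_surf′) = 0.
S_surf′ = S_deep − (α/β)·ΔT = 33.53 − (1.6 × 10⁻⁴/7.4 × 10⁻⁴)·(-1.3) = 33.8111 psu.
Increase required: 33.8111 − 32.85 = 0.9611 psu.

0.96 psu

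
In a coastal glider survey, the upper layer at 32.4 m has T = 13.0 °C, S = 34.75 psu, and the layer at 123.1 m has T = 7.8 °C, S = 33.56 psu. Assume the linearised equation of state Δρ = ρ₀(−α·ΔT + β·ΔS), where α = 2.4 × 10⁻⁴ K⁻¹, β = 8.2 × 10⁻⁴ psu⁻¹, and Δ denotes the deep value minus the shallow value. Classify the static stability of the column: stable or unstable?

stable

ΔT = 7.8 − 13.0 = -5.2 K and ΔS = 33.56 − 34.75 = -1.19 psu (deep − shallow).
−αΔT = 1.248 × 10⁻³; βΔS = -9.758 × 10⁻⁴; sum Δρ/ρ₀ = 2.722 × 10⁻⁴.
Δρ/ρ₀ > 0, so Δρ > 0: deeper water is denser → statically stable.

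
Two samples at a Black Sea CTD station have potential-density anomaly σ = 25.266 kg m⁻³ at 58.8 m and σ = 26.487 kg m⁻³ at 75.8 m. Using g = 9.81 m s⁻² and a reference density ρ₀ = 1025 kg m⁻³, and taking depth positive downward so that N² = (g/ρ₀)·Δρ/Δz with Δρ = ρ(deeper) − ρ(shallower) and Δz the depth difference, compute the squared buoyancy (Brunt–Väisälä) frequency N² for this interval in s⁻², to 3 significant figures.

6.87 × 10⁻⁴ s⁻²

Δρ = 1026.487 − 1025.266 = 1.221 kg m⁻³ over Δz = 75.8 − 58.8 = 17 m.
N² = (9.81/1025) × (1.221/17) = 6.8740 × 10⁻⁴ s⁻² ≈ 6.87 × 10⁻⁴ s⁻².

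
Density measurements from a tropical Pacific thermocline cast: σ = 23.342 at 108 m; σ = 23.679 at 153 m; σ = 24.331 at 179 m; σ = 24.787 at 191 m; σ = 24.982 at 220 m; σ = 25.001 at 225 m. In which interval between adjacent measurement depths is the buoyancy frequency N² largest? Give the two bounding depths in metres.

Compute the density gradient over each adjacent pair:
  108–153 m: Δρ/Δz = 0.337/45 = 7.5 × 10⁻³ kg m⁻⁴
  153–179 m: Δρ/Δz = 0.652/26 = 0.025 kg m⁻⁴
  179–191 m: Δρ/Δz = 0.456/12 = 0.038 kg m⁻⁴
  191–220 m: Δρ/Δz = 0.195/29 = 6.7 × 10⁻³ kg m⁻⁴
  220–225 m: Δρ/Δz = 0.019/5 = 3.8 × 10⁻³ kg m⁻⁴
The largest gradient is in the 179–191 m interval — the pycnocline.

179–191 m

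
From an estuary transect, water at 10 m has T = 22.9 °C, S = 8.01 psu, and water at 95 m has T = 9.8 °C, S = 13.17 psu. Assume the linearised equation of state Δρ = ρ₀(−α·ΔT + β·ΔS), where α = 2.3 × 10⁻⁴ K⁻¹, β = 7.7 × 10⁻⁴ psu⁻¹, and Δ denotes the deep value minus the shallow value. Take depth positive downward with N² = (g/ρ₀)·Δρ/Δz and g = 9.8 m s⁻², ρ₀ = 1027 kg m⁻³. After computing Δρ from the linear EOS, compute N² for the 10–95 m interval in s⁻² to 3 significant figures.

8.05 × 10⁻⁴ s⁻²

ΔT = -13.1 K, ΔS = +5.16 psu (deep − shallow).
Δρ/ρ₀ = −αΔT + βΔS = 3.013 × 10⁻³ + 3.9732 × 10⁻³ = 6.9862 × 10⁻³, so Δρ ≈ 7.175 kg m⁻³.
N² = (g/ρ₀)·Δρ/Δz = g·(Δρ/ρ₀)/Δz = 9.8 × 6.9862 × 10⁻³ / 85 = 8.0547 × 10⁻⁴ s⁻² ≈ 8.05 × 10⁻⁴ s⁻².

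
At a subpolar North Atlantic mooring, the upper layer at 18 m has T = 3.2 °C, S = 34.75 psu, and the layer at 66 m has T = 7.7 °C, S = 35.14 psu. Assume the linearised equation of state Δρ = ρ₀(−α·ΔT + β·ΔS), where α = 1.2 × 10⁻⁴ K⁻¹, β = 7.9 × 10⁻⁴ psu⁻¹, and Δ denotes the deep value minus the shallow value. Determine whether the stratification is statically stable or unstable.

ΔT = 7.7 − 3.2 = +4.5 K and ΔS = 35.14 − 34.75 = +0.39 psu (deep − shallow).
−αΔT = -5.40 × 10⁻⁴; βΔS = 3.081 × 10⁻⁴; sum Δρ/ρ₀ = -2.319 × 10⁻⁴.
Δρ/ρ₀ < 0, so Δρ < 0: deeper water is lighter → statically unstable; the column would overturn.

unstable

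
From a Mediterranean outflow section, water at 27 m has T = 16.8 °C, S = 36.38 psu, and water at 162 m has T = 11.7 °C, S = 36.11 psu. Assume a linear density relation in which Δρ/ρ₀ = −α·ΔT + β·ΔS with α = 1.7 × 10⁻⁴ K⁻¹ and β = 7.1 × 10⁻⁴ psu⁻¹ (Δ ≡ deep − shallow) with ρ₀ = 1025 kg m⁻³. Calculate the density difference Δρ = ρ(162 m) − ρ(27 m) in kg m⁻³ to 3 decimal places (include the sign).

+0.692 kg m⁻³

ΔT = -5.1 K, ΔS = -0.27 psu (deep − shallow).
Δρ/ρ₀ = −(1.7 × 10⁻⁴)(-5.1) + (7.1 × 10⁻⁴)(-0.27) = 6.753 × 10⁻⁴.
Δρ = 1025 × (6.753 × 10⁻⁴) = +0.692 kg m⁻³.
Positive Δρ: denser below, stable.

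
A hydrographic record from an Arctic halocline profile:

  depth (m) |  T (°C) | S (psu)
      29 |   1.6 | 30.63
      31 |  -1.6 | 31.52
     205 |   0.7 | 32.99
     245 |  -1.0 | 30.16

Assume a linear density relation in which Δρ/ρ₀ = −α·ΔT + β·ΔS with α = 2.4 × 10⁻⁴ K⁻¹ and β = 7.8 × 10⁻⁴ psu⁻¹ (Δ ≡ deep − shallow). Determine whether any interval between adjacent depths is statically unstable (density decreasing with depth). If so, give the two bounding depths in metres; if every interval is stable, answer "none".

205–245 m

Evaluate Δρ/ρ₀ = −αΔT + βΔS across each adjacent pair:
  29–31 m: −αΔT+βΔS = −(2.4 × 10⁻⁴)(-3.2)+(7.8 × 10⁻⁴)(+0.89) = 1.5 × 10⁻³ → stable
  31–205 m: −αΔT+βΔS = −(2.4 × 10⁻⁴)(+2.3)+(7.8 × 10⁻⁴)(+1.47) = 5.9 × 10⁻⁴ → stable
  205–245 m: −αΔT+βΔS = −(2.4 × 10⁻⁴)(-1.7)+(7.8 × 10⁻⁴)(-2.83) = -1.8 × 10⁻³ → UNSTABLE
The 205–245 m interval has Δρ < 0: lighter water underlies denser water.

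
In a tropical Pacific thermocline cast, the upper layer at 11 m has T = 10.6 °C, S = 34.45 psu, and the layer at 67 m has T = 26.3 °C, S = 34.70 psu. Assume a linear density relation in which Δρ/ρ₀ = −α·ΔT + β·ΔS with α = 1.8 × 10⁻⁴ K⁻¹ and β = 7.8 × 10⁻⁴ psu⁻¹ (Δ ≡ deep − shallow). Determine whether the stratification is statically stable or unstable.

ΔT = 26.3 − 10.6 = +15.7 K and ΔS = 34.70 − 34.45 = +0.25 psu (deep − shallow).
−αΔT = -2.826 × 10⁻³; βΔS = 1.95 × 10⁻⁴; sum Δρ/ρ₀ = -2.631 × 10⁻³.
Δρ/ρ₀ < 0, so Δρ < 0: deeper water is lighter → statically unstable; the column would overturn.

unstable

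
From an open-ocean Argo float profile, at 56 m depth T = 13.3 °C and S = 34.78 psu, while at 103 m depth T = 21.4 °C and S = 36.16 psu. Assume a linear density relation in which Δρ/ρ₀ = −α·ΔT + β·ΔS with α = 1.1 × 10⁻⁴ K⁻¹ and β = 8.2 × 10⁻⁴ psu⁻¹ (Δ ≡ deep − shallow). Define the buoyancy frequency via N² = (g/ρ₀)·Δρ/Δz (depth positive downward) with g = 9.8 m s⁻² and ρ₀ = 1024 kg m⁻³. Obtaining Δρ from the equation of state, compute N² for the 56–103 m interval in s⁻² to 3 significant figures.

5.02 × 10⁻⁵ s⁻²

ΔT = +8.1 K, ΔS = +1.38 psu (deep − shallow).
Δρ/ρ₀ = −αΔT + βΔS = -8.91 × 10⁻⁴ + 1.1316 × 10⁻³ = 2.406 × 10⁻⁴, so Δρ ≈ 0.2464 kg m⁻³.
N² = (g/ρ₀)·Δρ/Δz = g·(Δρ/ρ₀)/Δz = 9.8 × 2.406 × 10⁻⁴ / 47 = 5.0168 × 10⁻⁵ s⁻² ≈ 5.02 × 10⁻⁵ s⁻².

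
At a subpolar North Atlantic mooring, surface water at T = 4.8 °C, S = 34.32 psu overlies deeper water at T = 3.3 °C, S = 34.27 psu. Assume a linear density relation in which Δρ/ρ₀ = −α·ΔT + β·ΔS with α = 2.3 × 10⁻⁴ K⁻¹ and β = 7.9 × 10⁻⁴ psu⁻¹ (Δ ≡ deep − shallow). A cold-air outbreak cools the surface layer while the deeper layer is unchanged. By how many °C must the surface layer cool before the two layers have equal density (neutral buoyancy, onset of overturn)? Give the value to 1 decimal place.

1.3 °C

Neutral buoyancy requires Δρ = 0, i.e. −α(T_deep − T_surf′) + β(S_deep − S_surf) = 0.
T_surf′ = T_deep − (β/α)·ΔS = 3.3 − (7.9 × 10⁻⁴/2.3 × 10⁻⁴)·(-0.05) = 3.472 °C.
Cooling required: 4.8 − (3.472) = 1.328 °C.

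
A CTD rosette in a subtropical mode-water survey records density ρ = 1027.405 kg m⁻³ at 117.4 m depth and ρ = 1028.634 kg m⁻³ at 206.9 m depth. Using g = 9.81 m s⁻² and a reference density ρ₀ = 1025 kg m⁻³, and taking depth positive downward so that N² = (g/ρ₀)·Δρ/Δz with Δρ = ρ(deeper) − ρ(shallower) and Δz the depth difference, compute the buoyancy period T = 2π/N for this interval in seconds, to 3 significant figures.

548 s

Δρ = 1028.634 − 1027.405 = 1.229 kg m⁻³ over Δz = 206.9 − 117.4 = 89.5 m.
N² = (9.81/1025) × (1.229/89.5) = 1.3142 × 10⁻⁴ s⁻².
N = √(1.3142 × 10⁻⁴) = 0.011464 rad s⁻¹, so T = 2π/N = 548.08 s ≈ 548 s.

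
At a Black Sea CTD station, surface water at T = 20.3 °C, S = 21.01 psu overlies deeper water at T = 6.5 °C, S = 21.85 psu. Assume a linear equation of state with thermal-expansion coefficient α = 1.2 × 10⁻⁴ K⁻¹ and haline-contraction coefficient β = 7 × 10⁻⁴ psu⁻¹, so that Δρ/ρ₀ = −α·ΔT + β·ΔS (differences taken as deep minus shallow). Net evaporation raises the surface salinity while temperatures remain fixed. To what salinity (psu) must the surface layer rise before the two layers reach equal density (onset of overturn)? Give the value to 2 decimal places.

Neutral buoyancy requires −α(T_deep − T_surf) + β(S_deep − S_surf′) = 0.
S_surf′ = S_deep − (α/β)·ΔT = 21.85 − (1.2 × 10⁻⁴/7 × 10⁻⁴)·(-13.8) = 24.2157 psu.
Increase required: 24.2157 − 21.01 = 3.2057 psu.

24.22 psu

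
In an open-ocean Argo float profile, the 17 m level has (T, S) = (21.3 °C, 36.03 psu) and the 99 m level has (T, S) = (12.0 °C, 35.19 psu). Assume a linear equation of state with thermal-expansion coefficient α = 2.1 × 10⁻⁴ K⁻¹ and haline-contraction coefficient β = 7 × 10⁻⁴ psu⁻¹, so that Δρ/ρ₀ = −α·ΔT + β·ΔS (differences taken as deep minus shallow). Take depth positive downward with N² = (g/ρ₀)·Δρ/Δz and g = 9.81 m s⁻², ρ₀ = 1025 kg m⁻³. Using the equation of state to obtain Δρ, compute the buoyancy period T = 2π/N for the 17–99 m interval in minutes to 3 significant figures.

ΔT = -9.3 K, ΔS = -0.84 psu (deep − shallow).
Δρ/ρ₀ = −αΔT + βΔS = 1.953 × 10⁻³ − 5.88 × 10⁻⁴ = 1.365 × 10⁻³, so Δρ ≈ 1.399 kg m⁻³.
N² = (g/ρ₀)·Δρ/Δz = g·(Δρ/ρ₀)/Δz = 9.81 × 1.365 × 10⁻³ / 82 = 1.6330 × 10⁻⁴ s⁻².
N = √(1.6330 × 10⁻⁴) = 0.012779 rad s⁻¹ → T = 2π/N = 491.68 s = 8.1947 min ≈ 8.19 min.

8.19 min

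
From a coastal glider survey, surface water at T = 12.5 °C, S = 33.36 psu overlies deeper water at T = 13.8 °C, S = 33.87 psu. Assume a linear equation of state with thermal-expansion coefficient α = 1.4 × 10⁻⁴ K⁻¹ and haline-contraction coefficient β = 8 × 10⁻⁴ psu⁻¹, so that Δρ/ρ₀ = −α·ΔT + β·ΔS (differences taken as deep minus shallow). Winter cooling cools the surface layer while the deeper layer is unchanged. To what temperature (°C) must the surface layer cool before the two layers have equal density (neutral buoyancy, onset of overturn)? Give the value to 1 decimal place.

10.9 °C

Neutral buoyancy requires Δρ = 0, i.e. −α(T_deep − T_surf′) + β(S_deep − S_surf) = 0.
T_surf′ = T_deep − (β/α)·ΔS = 13.8 − (8 × 10⁻⁴/1.4 × 10⁻⁴)·(+0.51) = 10.886 °C.
Cooling required: 12.5 − (10.886) = 1.614 °C.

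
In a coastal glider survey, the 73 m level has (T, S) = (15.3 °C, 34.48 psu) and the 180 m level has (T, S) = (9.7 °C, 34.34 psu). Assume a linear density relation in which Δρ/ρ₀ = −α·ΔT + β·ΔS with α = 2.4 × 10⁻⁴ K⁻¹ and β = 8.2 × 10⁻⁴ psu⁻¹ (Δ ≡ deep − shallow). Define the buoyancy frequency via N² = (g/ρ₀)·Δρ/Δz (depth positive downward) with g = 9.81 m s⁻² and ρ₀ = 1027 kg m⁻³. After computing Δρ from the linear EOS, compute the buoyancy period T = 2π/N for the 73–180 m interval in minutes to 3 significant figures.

9.86 min

ΔT = -5.6 K, ΔS = -0.14 psu (deep − shallow).
Δρ/ρ₀ = −αΔT + βΔS = 1.344 × 10⁻³ − 1.148 × 10⁻⁴ = 1.2292 × 10⁻³, so Δρ ≈ 1.262 kg m⁻³.
N² = (g/ρ₀)·Δρ/Δz = g·(Δρ/ρ₀)/Δz = 9.81 × 1.2292 × 10⁻³ / 107 = 1.1270 × 10⁻⁴ s⁻².
N = √(1.1270 × 10⁻⁴) = 0.010616 rad s⁻¹ → T = 2π/N = 591.86 s = 9.8643 min ≈ 9.86 min.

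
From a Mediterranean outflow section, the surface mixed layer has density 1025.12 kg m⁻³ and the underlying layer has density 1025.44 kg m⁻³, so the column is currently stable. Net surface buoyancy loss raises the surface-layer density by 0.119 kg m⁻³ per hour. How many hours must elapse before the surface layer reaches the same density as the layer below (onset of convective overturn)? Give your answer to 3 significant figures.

2.69 hours

Density deficit of the surface layer: 1025.44 − 1025.12 = 0.32 kg m⁻³.
Required change = 0.32 / 0.119 = 2.69 hours.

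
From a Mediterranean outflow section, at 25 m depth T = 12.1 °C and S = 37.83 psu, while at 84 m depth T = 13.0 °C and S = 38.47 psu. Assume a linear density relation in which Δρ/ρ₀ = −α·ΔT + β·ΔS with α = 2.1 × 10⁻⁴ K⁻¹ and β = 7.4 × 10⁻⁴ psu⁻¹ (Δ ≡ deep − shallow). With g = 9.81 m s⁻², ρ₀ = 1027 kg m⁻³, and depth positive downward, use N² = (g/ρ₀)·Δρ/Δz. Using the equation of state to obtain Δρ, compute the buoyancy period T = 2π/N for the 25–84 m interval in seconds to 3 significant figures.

913 s

ΔT = +0.9 K, ΔS = +0.64 psu (deep − shallow).
Δρ/ρ₀ = −αΔT + βΔS = -1.89 × 10⁻⁴ + 4.736 × 10⁻⁴ = 2.846 × 10⁻⁴, so Δρ ≈ 0.2923 kg m⁻³.
N² = (g/ρ₀)·Δρ/Δz = g·(Δρ/ρ₀)/Δz = 9.81 × 2.846 × 10⁻⁴ / 59 = 4.7321 × 10⁻⁵ s⁻².
N = √(4.7321 × 10⁻⁵) = 6.8790 × 10⁻³ rad s⁻¹ → T = 2π/N = 913.39 s ≈ 913 s.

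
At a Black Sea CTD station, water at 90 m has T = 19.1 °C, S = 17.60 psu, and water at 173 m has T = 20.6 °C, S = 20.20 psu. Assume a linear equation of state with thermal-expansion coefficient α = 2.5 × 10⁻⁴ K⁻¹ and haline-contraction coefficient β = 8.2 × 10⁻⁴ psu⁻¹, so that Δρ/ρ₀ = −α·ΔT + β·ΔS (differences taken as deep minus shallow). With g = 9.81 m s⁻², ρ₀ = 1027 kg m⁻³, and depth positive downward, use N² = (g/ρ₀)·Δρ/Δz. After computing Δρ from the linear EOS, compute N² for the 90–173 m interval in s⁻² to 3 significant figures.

2.08 × 10⁻⁴ s⁻²

ΔT = +1.5 K, ΔS = +2.60 psu (deep − shallow).
Δρ/ρ₀ = −αΔT + βΔS = -3.75 × 10⁻⁴ + 2.132 × 10⁻³ = 1.757 × 10⁻³, so Δρ ≈ 1.804 kg m⁻³.
N² = (g/ρ₀)·Δρ/Δz = g·(Δρ/ρ₀)/Δz = 9.81 × 1.757 × 10⁻³ / 83 = 2.0766 × 10⁻⁴ s⁻² ≈ 2.08 × 10⁻⁴ s⁻².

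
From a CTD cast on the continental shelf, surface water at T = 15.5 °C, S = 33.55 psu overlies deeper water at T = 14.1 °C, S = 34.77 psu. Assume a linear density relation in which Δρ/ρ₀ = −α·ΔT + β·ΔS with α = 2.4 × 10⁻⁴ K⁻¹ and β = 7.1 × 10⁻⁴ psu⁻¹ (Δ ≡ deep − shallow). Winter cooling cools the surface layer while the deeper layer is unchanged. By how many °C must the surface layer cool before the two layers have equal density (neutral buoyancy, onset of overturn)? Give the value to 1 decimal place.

Neutral buoyancy requires Δρ = 0, i.e. −α(T_deep − T_surf′) + β(S_deep − S_surf) = 0.
T_surf′ = T_deep − (β/α)·ΔS = 14.1 − (7.1 × 10⁻⁴/2.4 × 10⁻⁴)·(+1.22) = 10.491 °C.
Cooling required: 15.5 − (10.491) = 5.009 °C.

5.0 °C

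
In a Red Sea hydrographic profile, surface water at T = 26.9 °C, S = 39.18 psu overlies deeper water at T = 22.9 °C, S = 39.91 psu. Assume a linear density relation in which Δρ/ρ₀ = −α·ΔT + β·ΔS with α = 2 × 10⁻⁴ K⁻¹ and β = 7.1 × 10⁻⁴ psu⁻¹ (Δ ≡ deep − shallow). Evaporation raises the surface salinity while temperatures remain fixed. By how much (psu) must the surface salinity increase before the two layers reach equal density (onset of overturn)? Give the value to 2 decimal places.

1.86 psu

Neutral buoyancy requires −α(T_deep − T_surf) + β(S_deep − S_surf′) = 0.
S_surf′ = S_deep − (α/β)·ΔT = 39.91 − (2 × 10⁻⁴/7.1 × 10⁻⁴)·(-4.0) = 41.0368 psu.
Increase required: 41.0368 − 39.18 = 1.8568 psu.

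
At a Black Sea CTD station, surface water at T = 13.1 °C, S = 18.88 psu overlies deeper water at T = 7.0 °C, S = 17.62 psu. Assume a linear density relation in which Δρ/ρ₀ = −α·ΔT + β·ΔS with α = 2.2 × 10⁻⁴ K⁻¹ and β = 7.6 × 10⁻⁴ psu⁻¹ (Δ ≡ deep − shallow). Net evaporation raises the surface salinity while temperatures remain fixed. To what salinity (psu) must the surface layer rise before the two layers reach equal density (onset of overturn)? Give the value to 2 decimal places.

19.39 psu

Neutral buoyancy requires −α(T_deep − T_surf) + β(S_deep − S_surf′) = 0.
S_surf′ = S_deep − (α/β)·ΔT = 17.62 − (2.2 × 10⁻⁴/7.6 × 10⁻⁴)·(-6.1) = 19.3858 psu.
Increase required: 19.3858 − 18.88 = 0.5058 psu.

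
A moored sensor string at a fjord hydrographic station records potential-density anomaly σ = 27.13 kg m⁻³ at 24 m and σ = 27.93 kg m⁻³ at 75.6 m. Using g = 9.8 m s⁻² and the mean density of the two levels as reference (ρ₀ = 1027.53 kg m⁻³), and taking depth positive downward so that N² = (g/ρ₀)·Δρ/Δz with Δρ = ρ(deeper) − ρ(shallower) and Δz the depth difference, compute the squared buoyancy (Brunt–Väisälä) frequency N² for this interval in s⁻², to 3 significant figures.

1.48 × 10⁻⁴ s⁻²

Δρ = 1027.93 − 1027.13 = 0.80 kg m⁻³ over Δz = 75.6 − 24 = 51.6 m.
N² = (9.8/1027.53) × (0.80/51.6) = 1.4787 × 10⁻⁴ s⁻² ≈ 1.48 × 10⁻⁴ s⁻².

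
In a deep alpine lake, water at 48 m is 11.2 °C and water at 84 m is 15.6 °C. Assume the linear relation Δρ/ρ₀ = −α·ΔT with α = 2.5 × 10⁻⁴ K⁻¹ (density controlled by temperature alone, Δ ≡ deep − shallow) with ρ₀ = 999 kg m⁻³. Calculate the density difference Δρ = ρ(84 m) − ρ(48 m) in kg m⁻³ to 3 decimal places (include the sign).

-1.099 kg m⁻³

ΔT = +4.4 K, Δρ/ρ₀ = −αΔT = -1.10 × 10⁻³.
Δρ = 999 × (-1.10 × 10⁻³) = -1.099 kg m⁻³.
Negative Δρ: lighter below, statically unstable.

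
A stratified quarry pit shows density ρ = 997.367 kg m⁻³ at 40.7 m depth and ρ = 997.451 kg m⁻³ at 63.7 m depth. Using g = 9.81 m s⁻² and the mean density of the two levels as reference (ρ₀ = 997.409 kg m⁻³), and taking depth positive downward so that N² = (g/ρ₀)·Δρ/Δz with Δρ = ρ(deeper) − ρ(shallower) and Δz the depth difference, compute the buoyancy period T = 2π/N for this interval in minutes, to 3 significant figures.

Δρ = 997.451 − 997.367 = 0.084 kg m⁻³ over Δz = 63.7 − 40.7 = 23 m.
N² = (9.81/997.409) × (0.084/23) = 3.5921 × 10⁻⁵ s⁻².
N = √(3.5921 × 10⁻⁵) = 5.9934 × 10⁻³ rad s⁻¹, so T = 2π/N = 1.0484 × 10³ s = 17.473 min ≈ 17.5 min.

17.5 min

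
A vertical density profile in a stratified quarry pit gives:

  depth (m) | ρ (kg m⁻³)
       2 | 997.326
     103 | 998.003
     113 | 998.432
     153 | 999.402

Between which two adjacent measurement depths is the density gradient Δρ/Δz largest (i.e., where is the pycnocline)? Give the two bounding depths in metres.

103–113 m

Compute the density gradient over each adjacent pair:
  2–103 m: Δρ/Δz = 0.677/101 = 6.7 × 10⁻³ kg m⁻⁴
  103–113 m: Δρ/Δz = 0.429/10 = 0.043 kg m⁻⁴
  113–153 m: Δρ/Δz = 0.970/40 = 0.024 kg m⁻⁴
The largest gradient is in the 103–113 m interval — the pycnocline.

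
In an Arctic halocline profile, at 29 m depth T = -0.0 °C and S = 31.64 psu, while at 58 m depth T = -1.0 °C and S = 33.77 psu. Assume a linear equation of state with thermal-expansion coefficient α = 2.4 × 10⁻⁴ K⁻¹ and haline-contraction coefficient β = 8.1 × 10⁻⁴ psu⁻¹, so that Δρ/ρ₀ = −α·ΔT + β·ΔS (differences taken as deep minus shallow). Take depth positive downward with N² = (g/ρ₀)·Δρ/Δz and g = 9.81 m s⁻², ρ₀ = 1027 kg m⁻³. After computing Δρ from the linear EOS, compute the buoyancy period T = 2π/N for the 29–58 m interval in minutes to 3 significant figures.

4.06 min

ΔT = -1.0 K, ΔS = +2.13 psu (deep − shallow).
Δρ/ρ₀ = −αΔT + βΔS = 2.40 × 10⁻⁴ + 1.7253 × 10⁻³ = 1.9653 × 10⁻³, so Δρ ≈ 2.018 kg m⁻³.
N² = (g/ρ₀)·Δρ/Δz = g·(Δρ/ρ₀)/Δz = 9.81 × 1.9653 × 10⁻³ / 29 = 6.6481 × 10⁻⁴ s⁻².
N = √(6.6481 × 10⁻⁴) = 0.025784 rad s⁻¹ → T = 2π/N = 243.69 s = 4.0615 min ≈ 4.06 min.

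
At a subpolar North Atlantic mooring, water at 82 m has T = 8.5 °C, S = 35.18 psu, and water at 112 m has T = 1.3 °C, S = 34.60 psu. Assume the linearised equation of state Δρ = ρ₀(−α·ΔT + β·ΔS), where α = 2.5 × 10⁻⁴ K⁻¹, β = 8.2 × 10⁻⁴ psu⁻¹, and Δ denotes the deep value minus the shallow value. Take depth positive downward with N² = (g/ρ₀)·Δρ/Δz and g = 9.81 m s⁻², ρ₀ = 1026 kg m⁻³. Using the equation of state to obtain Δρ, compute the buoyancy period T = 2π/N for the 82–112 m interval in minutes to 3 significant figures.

ΔT = -7.2 K, ΔS = -0.58 psu (deep − shallow).
Δρ/ρ₀ = −αΔT + βΔS = 1.80 × 10⁻³ − 4.756 × 10⁻⁴ = 1.3244 × 10⁻³, so Δρ ≈ 1.359 kg m⁻³.
N² = (g/ρ₀)·Δρ/Δz = g·(Δρ/ρ₀)/Δz = 9.81 × 1.3244 × 10⁻³ / 30 = 4.3308 × 10⁻⁴ s⁻².
N = √(4.3308 × 10⁻⁴) = 0.020811 rad s⁻¹ → T = 2π/N = 301.92 s = 5.0320 min ≈ 5.03 min.

5.03 min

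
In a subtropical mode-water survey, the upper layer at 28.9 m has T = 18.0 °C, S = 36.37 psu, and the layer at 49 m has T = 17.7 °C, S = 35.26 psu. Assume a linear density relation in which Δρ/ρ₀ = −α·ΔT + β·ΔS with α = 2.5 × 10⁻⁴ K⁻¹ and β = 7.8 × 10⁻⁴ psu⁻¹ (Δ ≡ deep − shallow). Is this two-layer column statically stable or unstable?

unstable

ΔT = 17.7 − 18.0 = -0.3 K and ΔS = 35.26 − 36.37 = -1.11 psu (deep − shallow).
−αΔT = 7.50 × 10⁻⁵; βΔS = -8.658 × 10⁻⁴; sum Δρ/ρ₀ = -7.908 × 10⁻⁴.
Δρ/ρ₀ < 0, so Δρ < 0: deeper water is lighter → statically unstable; the column would overturn.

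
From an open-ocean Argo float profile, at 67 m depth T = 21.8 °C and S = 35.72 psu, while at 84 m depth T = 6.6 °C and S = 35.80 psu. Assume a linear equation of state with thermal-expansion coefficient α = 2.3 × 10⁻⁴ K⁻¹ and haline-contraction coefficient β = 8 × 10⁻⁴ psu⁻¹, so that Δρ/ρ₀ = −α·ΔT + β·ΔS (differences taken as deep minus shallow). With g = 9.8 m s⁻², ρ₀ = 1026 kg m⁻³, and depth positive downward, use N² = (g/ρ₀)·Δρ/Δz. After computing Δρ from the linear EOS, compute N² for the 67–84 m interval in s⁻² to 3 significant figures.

2.05 × 10⁻³ s⁻²

ΔT = -15.2 K, ΔS = +0.08 psu (deep − shallow).
Δρ/ρ₀ = −αΔT + βΔS = 3.496 × 10⁻³ + 6.40 × 10⁻⁵ = 3.56 × 10⁻³, so Δρ ≈ 3.653 kg m⁻³.
N² = (g/ρ₀)·Δρ/Δz = g·(Δρ/ρ₀)/Δz = 9.8 × 3.56 × 10⁻³ / 17 = 2.0522 × 10⁻³ s⁻² ≈ 2.05 × 10⁻³ s⁻².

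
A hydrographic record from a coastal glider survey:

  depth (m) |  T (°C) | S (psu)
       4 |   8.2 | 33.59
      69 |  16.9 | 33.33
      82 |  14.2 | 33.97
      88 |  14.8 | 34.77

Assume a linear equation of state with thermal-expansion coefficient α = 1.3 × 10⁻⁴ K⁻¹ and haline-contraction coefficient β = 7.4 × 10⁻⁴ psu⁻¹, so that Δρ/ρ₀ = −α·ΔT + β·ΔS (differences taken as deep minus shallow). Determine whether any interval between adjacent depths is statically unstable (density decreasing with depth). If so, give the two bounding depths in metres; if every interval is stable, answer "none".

Evaluate Δρ/ρ₀ = −αΔT + βΔS across each adjacent pair:
  4–69 m: −αΔT+βΔS = −(1.3 × 10⁻⁴)(+8.7)+(7.4 × 10⁻⁴)(-0.26) = -1.3 × 10⁻³ → UNSTABLE
  69–82 m: −αΔT+βΔS = −(1.3 × 10⁻⁴)(-2.7)+(7.4 × 10⁻⁴)(+0.64) = 8.2 × 10⁻⁴ → stable
  82–88 m: −αΔT+βΔS = −(1.3 × 10⁻⁴)(+0.6)+(7.4 × 10⁻⁴)(+0.80) = 5.1 × 10⁻⁴ → stable
The 4–69 m interval has Δρ < 0: lighter water underlies denser water.

4–69 m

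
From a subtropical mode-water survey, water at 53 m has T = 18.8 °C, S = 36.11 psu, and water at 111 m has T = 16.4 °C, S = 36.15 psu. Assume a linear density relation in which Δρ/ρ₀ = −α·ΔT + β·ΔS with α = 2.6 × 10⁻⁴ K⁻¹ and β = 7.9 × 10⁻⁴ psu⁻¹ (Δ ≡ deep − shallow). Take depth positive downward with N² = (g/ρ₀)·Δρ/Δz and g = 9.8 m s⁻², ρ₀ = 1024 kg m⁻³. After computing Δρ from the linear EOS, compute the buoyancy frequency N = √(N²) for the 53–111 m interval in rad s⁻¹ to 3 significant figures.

ΔT = -2.4 K, ΔS = +0.04 psu (deep − shallow).
Δρ/ρ₀ = −αΔT + βΔS = 6.24 × 10⁻⁴ + 3.16 × 10⁻⁵ = 6.556 × 10⁻⁴, so Δρ ≈ 0.6713 kg m⁻³.
N² = (g/ρ₀)·Δρ/Δz = g·(Δρ/ρ₀)/Δz = 9.8 × 6.556 × 10⁻⁴ / 58 = 1.1077 × 10⁻⁴ s⁻².
N = √(1.1077 × 10⁻⁴) = 0.010525 rad s⁻¹ ≈ 0.0105 rad s⁻¹.

0.0105 rad s⁻¹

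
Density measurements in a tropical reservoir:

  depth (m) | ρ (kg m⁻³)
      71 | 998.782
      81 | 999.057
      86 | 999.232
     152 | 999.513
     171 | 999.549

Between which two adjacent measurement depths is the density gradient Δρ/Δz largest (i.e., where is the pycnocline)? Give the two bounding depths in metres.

81–86 m

Compute the density gradient over each adjacent pair:
  71–81 m: Δρ/Δz = 0.275/10 = 0.028 kg m⁻⁴
  81–86 m: Δρ/Δz = 0.175/5 = 0.035 kg m⁻⁴
  86–152 m: Δρ/Δz = 0.281/66 = 4.3 × 10⁻³ kg m⁻⁴
  152–171 m: Δρ/Δz = 0.036/19 = 1.9 × 10⁻³ kg m⁻⁴
The largest gradient is in the 81–86 m interval — the pycnocline.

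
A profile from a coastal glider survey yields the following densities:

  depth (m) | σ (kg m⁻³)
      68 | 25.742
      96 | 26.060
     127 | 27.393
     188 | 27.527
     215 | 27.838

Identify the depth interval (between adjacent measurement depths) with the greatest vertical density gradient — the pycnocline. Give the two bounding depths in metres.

Compute the density gradient over each adjacent pair:
  68–96 m: Δρ/Δz = 0.318/28 = 0.011 kg m⁻⁴
  96–127 m: Δρ/Δz = 1.333/31 = 0.043 kg m⁻⁴
  127–188 m: Δρ/Δz = 0.134/61 = 2.2 × 10⁻³ kg m⁻⁴
  188–215 m: Δρ/Δz = 0.311/27 = 0.012 kg m⁻⁴
The largest gradient is in the 96–127 m interval — the pycnocline.

96–127 m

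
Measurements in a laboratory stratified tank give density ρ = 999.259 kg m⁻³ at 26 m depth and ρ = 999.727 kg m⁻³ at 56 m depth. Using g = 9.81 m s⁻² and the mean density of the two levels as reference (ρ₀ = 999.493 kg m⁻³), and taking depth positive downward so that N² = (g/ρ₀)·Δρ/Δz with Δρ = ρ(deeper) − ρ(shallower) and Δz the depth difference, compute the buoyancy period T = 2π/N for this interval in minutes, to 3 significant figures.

8.46 min

Δρ = 999.727 − 999.259 = 0.468 kg m⁻³ over Δz = 56 − 26 = 30 m.
N² = (9.81/999.493) × (0.468/30) = 1.5311 × 10⁻⁴ s⁻².
N = √(1.5311 × 10⁻⁴) = 0.012374 rad s⁻¹, so T = 2π/N = 507.77 s = 8.4628 min ≈ 8.46 min.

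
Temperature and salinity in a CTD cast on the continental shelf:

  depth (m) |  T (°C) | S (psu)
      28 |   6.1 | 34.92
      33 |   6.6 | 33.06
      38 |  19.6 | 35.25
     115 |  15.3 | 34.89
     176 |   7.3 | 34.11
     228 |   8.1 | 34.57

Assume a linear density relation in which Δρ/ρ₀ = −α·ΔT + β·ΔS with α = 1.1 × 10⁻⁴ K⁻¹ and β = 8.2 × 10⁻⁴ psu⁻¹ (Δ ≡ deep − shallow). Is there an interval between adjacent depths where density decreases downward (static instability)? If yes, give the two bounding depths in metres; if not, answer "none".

Evaluate Δρ/ρ₀ = −αΔT + βΔS across each adjacent pair:
  28–33 m: −αΔT+βΔS = −(1.1 × 10⁻⁴)(+0.5)+(8.2 × 10⁻⁴)(-1.86) = -1.6 × 10⁻³ → UNSTABLE
  33–38 m: −αΔT+βΔS = −(1.1 × 10⁻⁴)(+13.0)+(8.2 × 10⁻⁴)(+2.19) = 3.7 × 10⁻⁴ → stable
  38–115 m: −αΔT+βΔS = −(1.1 × 10⁻⁴)(-4.3)+(8.2 × 10⁻⁴)(-0.36) = 1.8 × 10⁻⁴ → stable
  115–176 m: −αΔT+βΔS = −(1.1 × 10⁻⁴)(-8.0)+(8.2 × 10⁻⁴)(-0.78) = 2.4 × 10⁻⁴ → stable
  176–228 m: −αΔT+βΔS = −(1.1 × 10⁻⁴)(+0.8)+(8.2 × 10⁻⁴)(+0.46) = 2.9 × 10⁻⁴ → stable
The 28–33 m interval has Δρ < 0: lighter water underlies denser water.

28–33 m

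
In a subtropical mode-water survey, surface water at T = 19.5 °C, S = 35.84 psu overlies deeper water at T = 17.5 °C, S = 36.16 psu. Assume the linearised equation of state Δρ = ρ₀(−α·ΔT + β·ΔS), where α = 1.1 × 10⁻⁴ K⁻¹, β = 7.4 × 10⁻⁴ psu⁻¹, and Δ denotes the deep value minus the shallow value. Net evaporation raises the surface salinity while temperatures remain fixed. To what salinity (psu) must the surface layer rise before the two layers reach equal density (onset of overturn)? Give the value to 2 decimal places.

Neutral buoyancy requires −α(T_deep − T_surf) + β(S_deep − S_surf′) = 0.
S_surf′ = S_deep − (α/β)·ΔT = 36.16 − (1.1 × 10⁻⁴/7.4 × 10⁻⁴)·(-2.0) = 36.4573 psu.
Increase required: 36.4573 − 35.84 = 0.6173 psu.

36.46 psu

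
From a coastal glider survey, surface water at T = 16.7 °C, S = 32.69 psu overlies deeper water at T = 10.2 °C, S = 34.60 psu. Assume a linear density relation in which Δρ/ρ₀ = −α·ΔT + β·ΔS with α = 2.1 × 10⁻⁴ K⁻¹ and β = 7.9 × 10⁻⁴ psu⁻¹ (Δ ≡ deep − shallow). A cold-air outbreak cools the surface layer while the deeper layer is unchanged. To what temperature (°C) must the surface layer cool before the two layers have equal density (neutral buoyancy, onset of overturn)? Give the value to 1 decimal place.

3.0 °C

Neutral buoyancy requires Δρ = 0, i.e. −α(T_deep − T_surf′) + β(S_deep − S_surf) = 0.
T_surf′ = T_deep − (β/α)·ΔS = 10.2 − (7.9 × 10⁻⁴/2.1 × 10⁻⁴)·(+1.91) = 3.015 °C.
Cooling required: 16.7 − (3.015) = 13.685 °C.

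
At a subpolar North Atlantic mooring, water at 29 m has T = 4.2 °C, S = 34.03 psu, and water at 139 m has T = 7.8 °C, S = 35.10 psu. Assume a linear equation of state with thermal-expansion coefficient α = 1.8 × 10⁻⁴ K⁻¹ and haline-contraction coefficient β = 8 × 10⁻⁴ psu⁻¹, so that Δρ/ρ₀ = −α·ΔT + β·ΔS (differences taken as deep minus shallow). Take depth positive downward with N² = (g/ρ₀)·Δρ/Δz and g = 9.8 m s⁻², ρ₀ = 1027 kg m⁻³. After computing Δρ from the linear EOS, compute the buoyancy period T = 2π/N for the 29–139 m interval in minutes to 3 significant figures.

ΔT = +3.6 K, ΔS = +1.07 psu (deep − shallow).
Δρ/ρ₀ = −αΔT + βΔS = -6.48 × 10⁻⁴ + 8.56 × 10⁻⁴ = 2.08 × 10⁻⁴, so Δρ ≈ 0.2136 kg m⁻³.
N² = (g/ρ₀)·Δρ/Δz = g·(Δρ/ρ₀)/Δz = 9.8 × 2.08 × 10⁻⁴ / 110 = 1.8531 × 10⁻⁵ s⁻².
N = √(1.8531 × 10⁻⁵) = 4.3048 × 10⁻³ rad s⁻¹ → T = 2π/N = 1.4596 × 10³ s = 24.327 min ≈ 24.3 min.

24.3 min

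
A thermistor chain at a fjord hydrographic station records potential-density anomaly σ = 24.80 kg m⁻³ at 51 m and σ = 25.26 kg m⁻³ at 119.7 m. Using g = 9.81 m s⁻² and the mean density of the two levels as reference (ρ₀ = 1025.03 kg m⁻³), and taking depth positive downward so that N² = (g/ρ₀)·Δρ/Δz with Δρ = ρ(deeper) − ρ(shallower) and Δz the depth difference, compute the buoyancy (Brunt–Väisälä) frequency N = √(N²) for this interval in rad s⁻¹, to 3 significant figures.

8.01 × 10⁻³ rad s⁻¹

Δρ = 1025.26 − 1024.80 = 0.46 kg m⁻³ over Δz = 119.7 − 51 = 68.7 m.
N² = (9.81/1025.03) × (0.46/68.7) = 6.4082 × 10⁻⁵ s⁻².
N = √(6.4082 × 10⁻⁵) = 8.0051 × 10⁻³ rad s⁻¹ ≈ 8.01 × 10⁻³ rad s⁻¹.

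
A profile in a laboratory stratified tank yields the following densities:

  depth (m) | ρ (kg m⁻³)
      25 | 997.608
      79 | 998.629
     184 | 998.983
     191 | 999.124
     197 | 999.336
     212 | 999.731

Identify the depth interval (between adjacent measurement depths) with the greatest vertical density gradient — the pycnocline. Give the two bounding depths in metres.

Compute the density gradient over each adjacent pair:
  25–79 m: Δρ/Δz = 1.021/54 = 0.019 kg m⁻⁴
  79–184 m: Δρ/Δz = 0.354/105 = 3.4 × 10⁻³ kg m⁻⁴
  184–191 m: Δρ/Δz = 0.141/7 = 0.020 kg m⁻⁴
  191–197 m: Δρ/Δz = 0.212/6 = 0.035 kg m⁻⁴
  197–212 m: Δρ/Δz = 0.395/15 = 0.026 kg m⁻⁴
The largest gradient is in the 191–197 m interval — the pycnocline.

191–197 m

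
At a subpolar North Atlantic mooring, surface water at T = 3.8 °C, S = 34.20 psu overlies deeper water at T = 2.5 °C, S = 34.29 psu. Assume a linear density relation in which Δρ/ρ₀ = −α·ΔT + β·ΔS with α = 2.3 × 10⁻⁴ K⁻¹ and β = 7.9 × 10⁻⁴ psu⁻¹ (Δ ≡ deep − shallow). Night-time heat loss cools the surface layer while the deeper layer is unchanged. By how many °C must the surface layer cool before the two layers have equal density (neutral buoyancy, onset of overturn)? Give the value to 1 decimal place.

Neutral buoyancy requires Δρ = 0, i.e. −α(T_deep − T_surf′) + β(S_deep − S_surf) = 0.
T_surf′ = T_deep − (β/α)·ΔS = 2.5 − (7.9 × 10⁻⁴/2.3 × 10⁻⁴)·(+0.09) = 2.191 °C.
Cooling required: 3.8 − (2.191) = 1.609 °C.

1.6 °C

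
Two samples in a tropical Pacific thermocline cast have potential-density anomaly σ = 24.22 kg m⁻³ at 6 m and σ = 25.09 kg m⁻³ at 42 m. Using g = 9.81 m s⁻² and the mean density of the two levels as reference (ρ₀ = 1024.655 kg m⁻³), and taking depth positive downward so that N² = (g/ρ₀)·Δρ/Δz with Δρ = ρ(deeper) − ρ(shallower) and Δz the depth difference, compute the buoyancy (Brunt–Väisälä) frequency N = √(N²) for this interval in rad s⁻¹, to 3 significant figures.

Δρ = 1025.09 − 1024.22 = 0.87 kg m⁻³ over Δz = 42 − 6 = 36 m.
N² = (9.81/1024.655) × (0.87/36) = 2.3137 × 10⁻⁴ s⁻².
N = √(2.3137 × 10⁻⁴) = 0.015211 rad s⁻¹ ≈ 0.0152 rad s⁻¹.

0.0152 rad s⁻¹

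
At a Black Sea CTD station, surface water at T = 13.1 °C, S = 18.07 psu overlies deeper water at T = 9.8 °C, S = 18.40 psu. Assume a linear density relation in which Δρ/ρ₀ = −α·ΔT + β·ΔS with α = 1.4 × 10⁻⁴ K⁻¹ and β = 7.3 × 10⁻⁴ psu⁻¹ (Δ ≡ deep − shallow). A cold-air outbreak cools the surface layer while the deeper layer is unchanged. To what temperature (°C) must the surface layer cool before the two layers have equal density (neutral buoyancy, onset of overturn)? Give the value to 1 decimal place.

8.1 °C

Neutral buoyancy requires Δρ = 0, i.e. −α(T_deep − T_surf′) + β(S_deep − S_surf) = 0.
T_surf′ = T_deep − (β/α)·ΔS = 9.8 − (7.3 × 10⁻⁴/1.4 × 10⁻⁴)·(+0.33) = 8.079 °C.
Cooling required: 13.1 − (8.079) = 5.021 °C.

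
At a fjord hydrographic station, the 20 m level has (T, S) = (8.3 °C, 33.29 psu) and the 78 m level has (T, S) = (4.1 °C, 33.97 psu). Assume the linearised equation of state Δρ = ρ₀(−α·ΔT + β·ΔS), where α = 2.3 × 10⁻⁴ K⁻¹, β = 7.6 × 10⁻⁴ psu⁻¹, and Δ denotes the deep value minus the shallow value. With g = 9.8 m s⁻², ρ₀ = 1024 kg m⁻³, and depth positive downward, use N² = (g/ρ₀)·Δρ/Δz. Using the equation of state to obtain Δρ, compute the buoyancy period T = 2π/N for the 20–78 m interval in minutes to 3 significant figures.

6.62 min

ΔT = -4.2 K, ΔS = +0.68 psu (deep − shallow).
Δρ/ρ₀ = −αΔT + βΔS = 9.66 × 10⁻⁴ + 5.168 × 10⁻⁴ = 1.4828 × 10⁻³, so Δρ ≈ 1.518 kg m⁻³.
N² = (g/ρ₀)·Δρ/Δz = g·(Δρ/ρ₀)/Δz = 9.8 × 1.4828 × 10⁻³ / 58 = 2.5054 × 10⁻⁴ s⁻².
N = √(2.5054 × 10⁻⁴) = 0.015828 rad s⁻¹ → T = 2π/N = 396.97 s = 6.6162 min ≈ 6.62 min.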